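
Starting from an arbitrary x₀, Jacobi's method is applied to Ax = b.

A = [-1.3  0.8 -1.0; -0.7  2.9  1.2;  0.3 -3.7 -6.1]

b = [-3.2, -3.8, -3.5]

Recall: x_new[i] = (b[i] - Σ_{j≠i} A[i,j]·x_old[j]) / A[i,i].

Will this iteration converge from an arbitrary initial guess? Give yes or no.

A = D + L + U where D = diag(-1.3, 2.9, -6.1).
Jacobi T = -D⁻¹(L+U): T[0,1] = -(0.8)/(-1.3) = +0.6154; T[0,0] = 0.
  T[0,:] = [+0.0000  +0.6154  -0.7692]
  T[1,:] = [+0.2414  +0.0000  -0.4138]
  T[2,:] = [+0.0492  -0.6066  +0.0000]
|eigenvalues of T|: 0.7091, 0.3757, 0.3757.
spectral radius ρ = 0.7091; 0.7091 < 1, so it converges for any x₀.

yes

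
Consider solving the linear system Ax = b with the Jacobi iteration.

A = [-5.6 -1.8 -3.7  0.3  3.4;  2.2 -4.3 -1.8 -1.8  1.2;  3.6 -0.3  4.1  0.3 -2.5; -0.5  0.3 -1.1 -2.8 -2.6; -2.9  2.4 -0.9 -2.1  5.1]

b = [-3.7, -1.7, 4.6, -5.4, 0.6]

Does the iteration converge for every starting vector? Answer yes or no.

A = D + L + U where D = diag(-5.6, -4.3, 4.1, -2.8, 5.1).
Jacobi: T = -D⁻¹(L+U), T[4,3] = -(-2.1)/(5.1) = +0.4118; T[4,4] = 0.
  T[0,:] = [+0.0000 -0.3214 -0.6607 +0.0536 +0.6071]
  T[1,:] = [+0.5116 +0.0000 -0.4186 -0.4186 +0.2791]
  T[2,:] = [-0.8780 +0.0732 +0.0000 -0.0732 +0.6098]
  T[3,:] = [-0.1786 +0.1071 -0.3929 +0.0000 -0.9286]
  T[4,:] = [+0.5686 -0.4706 +0.1765 +0.4118 +0.0000]
|roots of det(T-λI)|: 1.1412, 0.8821, 0.8821, 0.5746, 0.1410.
ρ = 1.1412; 1.1412 > 1: divergent.

no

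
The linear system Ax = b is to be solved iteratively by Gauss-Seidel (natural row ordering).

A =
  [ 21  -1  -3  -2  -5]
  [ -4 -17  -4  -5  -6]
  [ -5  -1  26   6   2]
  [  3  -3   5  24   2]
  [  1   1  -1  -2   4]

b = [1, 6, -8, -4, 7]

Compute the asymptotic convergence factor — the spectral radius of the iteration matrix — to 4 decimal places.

0.1703

Let D = diag(21, -17, 26, 24, 4); L, U the strict triangles.
Gauss-Seidel: T = -(D+L)⁻¹U, row 0 first, T[0,3] = -(-2)/(21) = +0.0952; later rows by forward substitution.
  T[0,:] = [+0.0000 +0.0476 +0.1429 +0.0952 +0.2381]
  T[1,:] = [+0.0000 -0.0112 -0.2689 -0.3165 -0.4090]
  T[2,:] = [+0.0000 +0.0087 +0.0171 -0.2246 -0.0469]
  T[3,:] = [+0.0000 -0.0092 -0.0550 -0.0047 -0.1545]
  T[4,:] = [+0.0000 -0.0115 +0.0083 -0.0032 -0.0462]
eigenvalue magnitudes: 0.1703, 0.1195, 0.0514, 0.0514, 0.0000.
ρ = 0.1703; 0.1703 < 1 ⇒ converges.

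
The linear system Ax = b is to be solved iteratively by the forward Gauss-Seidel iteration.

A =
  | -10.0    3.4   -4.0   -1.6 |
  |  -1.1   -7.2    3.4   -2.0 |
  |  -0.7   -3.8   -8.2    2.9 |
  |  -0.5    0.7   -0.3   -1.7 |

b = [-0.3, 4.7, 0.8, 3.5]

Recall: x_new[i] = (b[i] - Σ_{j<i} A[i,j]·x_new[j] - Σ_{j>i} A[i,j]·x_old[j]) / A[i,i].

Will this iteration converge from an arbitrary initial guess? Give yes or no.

A = D + L + U where D = diag(-10, -7.2, -8.2, -1.7).
GS T = -(D+L)⁻¹U: row 0 first, T[0,3] = -(-1.6)/(-10) = -0.1600; later rows by forward substitution.
  T[0,:] = [+0.0000  +0.3400  -0.4000  -0.1600]
  T[1,:] = [+0.0000  -0.0519  +0.5333  -0.2533]
  T[2,:] = [+0.0000  -0.0050  -0.2130  +0.4847]
  T[3,:] = [+0.0000  -0.1205  +0.3748  -0.1428]
|roots of det(T-λI)|: 0.6801, 0.1567, 0.1567, 0.0000.
spectral radius ρ = 0.6801; 0.6801 < 1, so it converges for any x₀.

yes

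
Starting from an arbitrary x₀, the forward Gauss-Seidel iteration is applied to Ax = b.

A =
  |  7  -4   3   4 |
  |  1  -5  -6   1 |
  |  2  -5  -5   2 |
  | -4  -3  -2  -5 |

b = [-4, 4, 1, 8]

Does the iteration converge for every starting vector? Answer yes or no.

no

Split A = D + L + U, D = diag(7, -5, -5, -5).
GS T = -(D+L)⁻¹U: row 0 first, T[0,1] = -(-4)/(7) = +0.5714; later rows by forward substitution.
  T[0,:] = [+0.0000 +0.5714 -0.4286 -0.5714]
  T[1,:] = [+0.0000 +0.1143 -1.2857 +0.0857]
  T[2,:] = [+0.0000 +0.1143 +1.1143 +0.0857]
  T[3,:] = [+0.0000 -0.5714 +0.6686 +0.3714]
|λ(T)| sorted: 1.1336, 0.4400, 0.4400, 0.0000.
ρ = 1.1336; 1.1336 > 1: divergent.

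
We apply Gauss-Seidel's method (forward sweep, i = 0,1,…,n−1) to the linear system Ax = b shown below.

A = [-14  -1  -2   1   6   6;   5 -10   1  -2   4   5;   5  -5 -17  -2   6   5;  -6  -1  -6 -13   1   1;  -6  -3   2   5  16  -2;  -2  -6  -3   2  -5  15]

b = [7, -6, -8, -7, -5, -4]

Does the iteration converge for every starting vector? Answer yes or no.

Let D = diag(-14, -10, -17, -13, 16, 15); L, U the strict triangles.
T_GS = -(D+L)⁻¹U: row 0 first, T[0,5] = -(6)/(-14) = +0.4286; later rows by forward substitution.
  T[0,:] = [+0.0000, -0.0714, -0.1429, +0.0714, +0.4286, +0.4286]
  T[1,:] = [+0.0000, -0.0357, +0.0286, -0.1643, +0.6143, +0.7143]
  T[2,:] = [+0.0000, -0.0105, -0.0504, -0.0483, +0.2983, +0.2101]
  T[3,:] = [+0.0000, +0.0406, +0.0870, +0.0020, -0.3058, -0.2728]
  T[4,:] = [+0.0000, -0.0448, -0.0691, +0.0014, +0.3342, +0.4786]
  T[5,:] = [+0.0000, -0.0463, -0.0523, -0.0656, +0.5147, +0.5808]
|λ(T)| sorted: 0.8853, 0.0759, 0.0759, 0.0145, 0.0145, 0.0000.
spectral radius ρ = 0.8853; 0.8853 < 1 ⇒ converges.

yes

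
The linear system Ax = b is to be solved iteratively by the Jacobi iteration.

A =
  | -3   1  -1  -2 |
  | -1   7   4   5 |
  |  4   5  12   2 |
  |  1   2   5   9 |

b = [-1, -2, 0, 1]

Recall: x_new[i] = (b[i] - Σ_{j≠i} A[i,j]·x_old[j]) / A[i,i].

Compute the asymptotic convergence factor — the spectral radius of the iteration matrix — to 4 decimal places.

0.9158

Write A = D+L+U with D = diag(-3, 7, 12, 9).
Jacobi T = -D⁻¹(L+U): T[2,0] = -(4)/(12) = -0.3333; T[2,2] = 0.
  T[0,:] = [+0.0000 +0.3333 -0.3333 -0.6667]
  T[1,:] = [+0.1429 +0.0000 -0.5714 -0.7143]
  T[2,:] = [-0.3333 -0.4167 +0.0000 -0.1667]
  T[3,:] = [-0.1111 -0.2222 -0.5556 +0.0000]
eigenvalue magnitudes: 0.9158, 0.6017, 0.6017, 0.2168.
spectral radius ρ = 0.9158; 0.9158 < 1, so it converges for any x₀.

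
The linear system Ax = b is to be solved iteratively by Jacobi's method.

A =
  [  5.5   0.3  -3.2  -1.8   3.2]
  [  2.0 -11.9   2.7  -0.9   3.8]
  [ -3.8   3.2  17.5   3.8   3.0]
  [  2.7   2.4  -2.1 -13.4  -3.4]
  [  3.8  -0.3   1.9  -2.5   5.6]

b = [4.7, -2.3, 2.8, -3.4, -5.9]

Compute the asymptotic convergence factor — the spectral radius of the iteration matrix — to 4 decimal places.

0.7852

Split A = D + L + U, D = diag(5.5, -11.9, 17.5, -13.4, 5.6).
Jacobi T = -D⁻¹(L+U): T[3,2] = -(-2.1)/(-13.4) = -0.1567; T[3,3] = 0.
  T[0,:] = [+0.0000 -0.0545 +0.5818 +0.3273 -0.5818]
  T[1,:] = [+0.1681 +0.0000 +0.2269 -0.0756 +0.3193]
  T[2,:] = [+0.2171 -0.1829 +0.0000 -0.2171 -0.1714]
  T[3,:] = [+0.2015 +0.1791 -0.1567 +0.0000 -0.2537]
  T[4,:] = [-0.6786 +0.0536 -0.3393 +0.4464 +0.0000]
|eigenvalues of T|: 0.7852, 0.5757, 0.2397, 0.2397, 0.1976.
ρ(T) = max|λ| = 0.7852; 0.7852 < 1: convergent.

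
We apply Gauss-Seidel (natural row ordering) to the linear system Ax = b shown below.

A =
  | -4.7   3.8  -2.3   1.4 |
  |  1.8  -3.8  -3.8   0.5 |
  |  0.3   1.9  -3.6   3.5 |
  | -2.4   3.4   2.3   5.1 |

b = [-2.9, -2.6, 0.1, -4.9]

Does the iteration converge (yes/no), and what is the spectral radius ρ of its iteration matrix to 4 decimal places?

no, ρ = 1.5363

Let D = diag(-4.7, -3.8, -3.6, 5.1); L, U the strict triangles.
T_GS = -(D+L)⁻¹U: row 0 first, T[0,2] = -(-2.3)/(-4.7) = -0.4894; later rows by forward substitution.
  T[0,:] = [+0.0000  +0.8085  -0.4894  +0.2979]
  T[1,:] = [+0.0000  +0.3830  -1.2318  +0.2727]
  T[2,:] = [+0.0000  +0.2695  -0.6909  +1.1410]
  T[3,:] = [+0.0000  +0.0036  +0.9025  -0.5562]
eigenvalue magnitudes: 1.5363, 0.4907, 0.4907, 0.0000.
ρ = 1.5363; 1.5363 > 1: divergent.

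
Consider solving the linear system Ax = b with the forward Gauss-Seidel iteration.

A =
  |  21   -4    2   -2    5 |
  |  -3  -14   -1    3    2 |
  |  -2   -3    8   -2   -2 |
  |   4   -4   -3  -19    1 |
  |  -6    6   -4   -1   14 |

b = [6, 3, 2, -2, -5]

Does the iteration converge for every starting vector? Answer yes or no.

yes

A = D + L + U where D = diag(21, -14, 8, -19, 14).
T_GS = -(D+L)⁻¹U: row 0 first, T[0,3] = -(-2)/(21) = +0.0952; later rows by forward substitution.
  T[0,:] = [+0.0000, +0.1905, -0.0952, +0.0952, -0.2381]
  T[1,:] = [+0.0000, -0.0408, -0.0510, +0.1939, +0.1939]
  T[2,:] = [+0.0000, +0.0323, -0.0429, +0.3465, +0.2632]
  T[3,:] = [+0.0000, +0.0436, -0.0025, -0.0755, -0.0799]
  T[4,:] = [+0.0000, +0.1115, -0.0314, +0.0513, -0.1156]
eigenvalue magnitudes: 0.2545, 0.0841, 0.0841, 0.0426, 0.0000.
ρ = 0.2545; 0.2545 < 1, so it converges for any x₀.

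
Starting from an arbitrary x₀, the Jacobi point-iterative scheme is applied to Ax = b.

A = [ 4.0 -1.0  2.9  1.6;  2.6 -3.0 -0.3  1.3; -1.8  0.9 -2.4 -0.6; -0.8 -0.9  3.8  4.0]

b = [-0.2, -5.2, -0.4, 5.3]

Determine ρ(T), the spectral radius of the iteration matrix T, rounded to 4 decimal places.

Write A = D+L+U with D = diag(4, -3, -2.4, 4).
T_J = -D⁻¹(L+U): T[2,3] = -(-0.6)/(-2.4) = -0.2500; T[2,2] = 0.
  T[0,:] = [+0.0000, +0.2500, -0.7250, -0.4000]
  T[1,:] = [+0.8667, +0.0000, -0.1000, +0.4333]
  T[2,:] = [-0.7500, +0.3750, +0.0000, -0.2500]
  T[3,:] = [+0.2000, +0.2250, -0.9500, +0.0000]
|λ(T)| sorted: 1.2552, 0.6152, 0.6152, 0.2094.
ρ = 1.2552; 1.2552 > 1, so it fails to converge.

1.2552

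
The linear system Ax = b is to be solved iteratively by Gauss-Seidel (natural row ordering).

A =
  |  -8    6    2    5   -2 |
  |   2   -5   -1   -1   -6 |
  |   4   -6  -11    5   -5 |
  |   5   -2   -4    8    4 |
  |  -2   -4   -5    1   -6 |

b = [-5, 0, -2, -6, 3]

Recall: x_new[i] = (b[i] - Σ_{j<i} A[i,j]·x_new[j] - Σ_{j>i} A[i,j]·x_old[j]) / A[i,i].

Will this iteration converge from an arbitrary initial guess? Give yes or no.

A = D + L + U where D = diag(-8, -5, -11, 8, -6).
Gauss-Seidel: T = -(D+L)⁻¹U, row 0 first, T[0,3] = -(5)/(-8) = +0.6250; later rows by forward substitution.
  T[0,:] = [+0.0000 +0.7500 +0.2500 +0.6250 -0.2500]
  T[1,:] = [+0.0000 +0.3000 -0.1000 +0.0500 -1.3000]
  T[2,:] = [+0.0000 +0.1091 +0.1455 +0.6545 +0.1636]
  T[3,:] = [+0.0000 -0.3392 -0.1085 -0.0509 -0.5869]
  T[4,:] = [+0.0000 -0.5974 -0.1560 -0.7956 +0.7158]
|eigenvalues of T|: 1.4865, 0.7186, 0.3712, 0.0287, 0.0000.
spectral radius ρ = 1.4865; 1.4865 > 1 ⇒ diverges.

no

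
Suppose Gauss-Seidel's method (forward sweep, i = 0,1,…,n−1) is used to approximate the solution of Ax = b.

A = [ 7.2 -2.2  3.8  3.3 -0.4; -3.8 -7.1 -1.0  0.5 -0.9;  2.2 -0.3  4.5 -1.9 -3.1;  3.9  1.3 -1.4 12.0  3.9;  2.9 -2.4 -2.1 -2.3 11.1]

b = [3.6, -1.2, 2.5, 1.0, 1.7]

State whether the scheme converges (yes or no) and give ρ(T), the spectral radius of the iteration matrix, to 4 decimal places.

Let D = diag(7.2, -7.1, 4.5, 12, 11.1); L, U the strict triangles.
Gauss-Seidel: T = -(D+L)⁻¹U, row 0 first, T[0,4] = -(-0.4)/(7.2) = +0.0556; later rows by forward substitution.
  T[0,:] = [+0.0000 +0.3056 -0.5278 -0.4583 +0.0556]
  T[1,:] = [+0.0000 -0.1635 +0.1416 +0.3157 -0.1565]
  T[2,:] = [+0.0000 -0.1603 +0.2675 +0.6673 +0.6513]
  T[3,:] = [+0.0000 -0.1003 +0.1874 +0.1926 -0.2501]
  T[4,:] = [+0.0000 -0.1663 +0.2579 +0.3542 +0.0230]
|eigenvalues of T|: 0.6334, 0.2531, 0.1331, 0.0723, 0.0000.
ρ = 0.6334; 0.6334 < 1 ⇒ converges.

yes, ρ = 0.6334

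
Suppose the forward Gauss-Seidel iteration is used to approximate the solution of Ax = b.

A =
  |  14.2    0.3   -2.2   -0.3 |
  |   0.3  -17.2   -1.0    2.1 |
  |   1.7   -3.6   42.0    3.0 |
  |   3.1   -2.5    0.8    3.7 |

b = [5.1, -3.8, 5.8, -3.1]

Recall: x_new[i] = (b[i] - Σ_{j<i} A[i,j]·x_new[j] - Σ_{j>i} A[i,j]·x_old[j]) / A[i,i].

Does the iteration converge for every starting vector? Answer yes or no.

A = D + L + U where D = diag(14.2, -17.2, 42, 3.7).
GS T = -(D+L)⁻¹U: row 0 first, T[0,3] = -(-0.3)/(14.2) = +0.0211; later rows by forward substitution.
  T[0,:] = [+0.0000, -0.0211, +0.1549, +0.0211]
  T[1,:] = [+0.0000, -0.0004, -0.0554, +0.1225]
  T[2,:] = [+0.0000, +0.0008, -0.0110, -0.0618]
  T[3,:] = [+0.0000, +0.0173, -0.1649, +0.0784]
eigenvalue magnitudes: 0.1549, 0.0821, 0.0058, 0.0000.
ρ(T) = max|λ| = 0.1549; 0.1549 < 1: convergent.

yes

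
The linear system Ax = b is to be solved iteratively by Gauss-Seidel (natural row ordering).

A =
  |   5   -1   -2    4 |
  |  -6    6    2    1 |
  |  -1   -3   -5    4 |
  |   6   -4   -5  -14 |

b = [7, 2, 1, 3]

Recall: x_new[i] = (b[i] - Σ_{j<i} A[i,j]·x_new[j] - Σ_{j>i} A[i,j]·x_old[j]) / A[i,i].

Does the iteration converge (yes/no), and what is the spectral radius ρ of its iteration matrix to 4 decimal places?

A = D + L + U where D = diag(5, 6, -5, -14).
T_GS = -(D+L)⁻¹U: row 0 first, T[0,2] = -(-2)/(5) = +0.4000; later rows by forward substitution.
  T[0,:] = [+0.0000  +0.2000  +0.4000  -0.8000]
  T[1,:] = [+0.0000  +0.2000  +0.0667  -0.9667]
  T[2,:] = [+0.0000  -0.1600  -0.1200  +1.5400]
  T[3,:] = [+0.0000  +0.0857  +0.1952  -0.6167]
|roots of det(T-λI)|: 0.8834, 0.2381, 0.1087, 0.0000.
spectral radius ρ = 0.8834; 0.8834 < 1 ⇒ converges.

yes, ρ = 0.8834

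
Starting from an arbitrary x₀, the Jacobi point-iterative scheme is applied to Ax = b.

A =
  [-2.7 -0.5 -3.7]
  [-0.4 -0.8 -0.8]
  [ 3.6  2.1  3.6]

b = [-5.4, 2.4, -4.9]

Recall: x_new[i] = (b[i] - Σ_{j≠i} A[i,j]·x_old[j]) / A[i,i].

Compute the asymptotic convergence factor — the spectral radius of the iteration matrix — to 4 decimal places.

Diagonal D = diag(-2.7, -0.8, 3.6); L, U strict lower/upper.
Jacobi T = -D⁻¹(L+U): T[2,0] = -(3.6)/(3.6) = -1.0000; T[2,2] = 0.
  T[0,:] = [+0.0000  -0.1852  -1.3704]
  T[1,:] = [-0.5000  +0.0000  -1.0000]
  T[2,:] = [-1.0000  -0.5833  +0.0000]
|λ(T)| sorted: 1.5563, 1.2574, 0.2989.
ρ = 1.5563; 1.5563 > 1 ⇒ diverges.

1.5563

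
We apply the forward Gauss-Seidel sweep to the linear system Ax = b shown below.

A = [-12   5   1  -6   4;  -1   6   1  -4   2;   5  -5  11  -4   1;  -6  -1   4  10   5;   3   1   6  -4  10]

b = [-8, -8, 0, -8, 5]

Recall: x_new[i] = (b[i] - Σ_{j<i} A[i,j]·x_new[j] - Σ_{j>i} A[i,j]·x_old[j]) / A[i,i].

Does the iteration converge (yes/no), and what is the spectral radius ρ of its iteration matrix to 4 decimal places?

Let D = diag(-12, 6, 11, 10, 10); L, U the strict triangles.
GS T = -(D+L)⁻¹U: row 0 first, T[0,4] = -(4)/(-12) = +0.3333; later rows by forward substitution.
  T[0,:] = [+0.0000, +0.4167, +0.0833, -0.5000, +0.3333]
  T[1,:] = [+0.0000, +0.0694, -0.1528, +0.5833, -0.2778]
  T[2,:] = [+0.0000, -0.1578, -0.1073, +0.8561, -0.3687]
  T[3,:] = [+0.0000, +0.3201, +0.0777, -0.5841, -0.1803]
  T[4,:] = [+0.0000, +0.0908, +0.0857, -0.6556, +0.0769]
|λ(T)| sorted: 0.9384, 0.3715, 0.1157, 0.0939, 0.0000.
spectral radius ρ = 0.9384; 0.9384 < 1 ⇒ converges.

yes, ρ = 0.9384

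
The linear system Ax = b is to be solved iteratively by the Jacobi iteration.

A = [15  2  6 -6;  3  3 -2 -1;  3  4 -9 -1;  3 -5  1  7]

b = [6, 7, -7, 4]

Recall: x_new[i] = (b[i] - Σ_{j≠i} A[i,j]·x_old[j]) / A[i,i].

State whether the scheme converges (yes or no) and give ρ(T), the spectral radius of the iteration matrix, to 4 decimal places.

yes, ρ = 0.9094

Diagonal D = diag(15, 3, -9, 7); L, U strict lower/upper.
Jacobi T = -D⁻¹(L+U): T[1,2] = -(-2)/(3) = +0.6667; T[1,1] = 0.
  T[0,:] = [+0.0000 -0.1333 -0.4000 +0.4000]
  T[1,:] = [-1.0000 +0.0000 +0.6667 +0.3333]
  T[2,:] = [+0.3333 +0.4444 +0.0000 -0.1111]
  T[3,:] = [-0.4286 +0.7143 -0.1429 +0.0000]
|λ(T)| sorted: 0.9094, 0.6408, 0.5254, 0.5254.
spectral radius ρ = 0.9094; 0.9094 < 1, so it converges for any x₀.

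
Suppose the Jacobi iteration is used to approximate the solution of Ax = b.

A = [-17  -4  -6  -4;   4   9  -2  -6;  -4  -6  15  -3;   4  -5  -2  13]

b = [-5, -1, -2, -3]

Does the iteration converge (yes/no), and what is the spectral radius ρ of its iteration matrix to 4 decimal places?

yes, ρ = 0.8750

Let D = diag(-17, 9, 15, 13); L, U the strict triangles.
Jacobi: T = -D⁻¹(L+U), T[1,3] = -(-6)/(9) = +0.6667; T[1,1] = 0.
  T[0,:] = [+0.0000 -0.2353 -0.3529 -0.2353]
  T[1,:] = [-0.4444 +0.0000 +0.2222 +0.6667]
  T[2,:] = [+0.2667 +0.4000 +0.0000 +0.2000]
  T[3,:] = [-0.3077 +0.3846 +0.1538 +0.0000]
|roots of det(T-λI)|: 0.8750, 0.5072, 0.3467, 0.3467.
ρ = 0.8750; 0.8750 < 1 ⇒ converges.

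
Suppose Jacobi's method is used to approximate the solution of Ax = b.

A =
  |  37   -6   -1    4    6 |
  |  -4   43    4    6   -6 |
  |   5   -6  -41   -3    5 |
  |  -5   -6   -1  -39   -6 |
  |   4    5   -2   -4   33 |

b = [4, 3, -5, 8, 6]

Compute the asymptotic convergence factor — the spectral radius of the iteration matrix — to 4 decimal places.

0.2420

A = D + L + U where D = diag(37, 43, -41, -39, 33).
Jacobi: T = -D⁻¹(L+U), T[4,3] = -(-4)/(33) = +0.1212; T[4,4] = 0.
  T[0,:] = [+0.0000 +0.1622 +0.0270 -0.1081 -0.1622]
  T[1,:] = [+0.0930 +0.0000 -0.0930 -0.1395 +0.1395]
  T[2,:] = [+0.1220 -0.1463 +0.0000 -0.0732 +0.1220]
  T[3,:] = [-0.1282 -0.1538 -0.0256 +0.0000 -0.1538]
  T[4,:] = [-0.1212 -0.1515 +0.0606 +0.1212 +0.0000]
moduli |λ_i(T)| = 0.2420, 0.1595, 0.1595, 0.1384, 0.1076.
ρ(T) = max|λ| = 0.2420; 0.2420 < 1 ⇒ converges.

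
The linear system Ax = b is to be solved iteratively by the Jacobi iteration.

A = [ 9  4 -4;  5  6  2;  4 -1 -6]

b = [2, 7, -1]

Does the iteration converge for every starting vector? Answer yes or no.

yes

A = D + L + U where D = diag(9, 6, -6).
Jacobi T = -D⁻¹(L+U): T[2,0] = -(4)/(-6) = +0.6667; T[2,2] = 0.
  T[0,:] = [+0.0000 -0.4444 +0.4444]
  T[1,:] = [-0.8333 +0.0000 -0.3333]
  T[2,:] = [+0.6667 -0.1667 +0.0000]
|λ(T)| sorted: 0.9445, 0.7027, 0.2418.
ρ(T) = max|λ| = 0.9445; 0.9445 < 1, so it converges for any x₀.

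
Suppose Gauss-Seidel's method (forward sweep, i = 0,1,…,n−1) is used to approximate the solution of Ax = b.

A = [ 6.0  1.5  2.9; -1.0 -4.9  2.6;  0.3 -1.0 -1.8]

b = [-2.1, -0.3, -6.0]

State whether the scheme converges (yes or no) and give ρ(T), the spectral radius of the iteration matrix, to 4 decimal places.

A = D + L + U where D = diag(6, -4.9, -1.8).
T_GS = -(D+L)⁻¹U: row 0 first, T[0,2] = -(2.9)/(6) = -0.4833; later rows by forward substitution.
  T[0,:] = [+0.0000, -0.2500, -0.4833]
  T[1,:] = [+0.0000, +0.0510, +0.6293]
  T[2,:] = [+0.0000, -0.0700, -0.4301]
|λ(T)| sorted: 0.3071, 0.0720, 0.0000.
ρ = 0.3071; 0.3071 < 1, so it converges for any x₀.

yes, ρ = 0.3071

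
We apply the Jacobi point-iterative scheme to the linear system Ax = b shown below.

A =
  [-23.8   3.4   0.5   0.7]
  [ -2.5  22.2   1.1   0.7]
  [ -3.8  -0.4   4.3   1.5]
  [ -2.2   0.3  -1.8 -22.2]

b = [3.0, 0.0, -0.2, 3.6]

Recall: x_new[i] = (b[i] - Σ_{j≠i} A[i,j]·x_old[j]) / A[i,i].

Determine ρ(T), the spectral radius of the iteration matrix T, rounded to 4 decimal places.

0.2702

Write A = D+L+U with D = diag(-23.8, 22.2, 4.3, -22.2).
T_J = -D⁻¹(L+U): T[0,1] = -(3.4)/(-23.8) = +0.1429; T[0,0] = 0.
  T[0,:] = [+0.0000 +0.1429 +0.0210 +0.0294]
  T[1,:] = [+0.1126 +0.0000 -0.0495 -0.0315]
  T[2,:] = [+0.8837 +0.0930 +0.0000 -0.3488]
  T[3,:] = [-0.0991 +0.0135 -0.0811 +0.0000]
|roots of det(T-λI)|: 0.2702, 0.1823, 0.1823, 0.0479.
ρ(T) = max|λ| = 0.2702; 0.2702 < 1: convergent.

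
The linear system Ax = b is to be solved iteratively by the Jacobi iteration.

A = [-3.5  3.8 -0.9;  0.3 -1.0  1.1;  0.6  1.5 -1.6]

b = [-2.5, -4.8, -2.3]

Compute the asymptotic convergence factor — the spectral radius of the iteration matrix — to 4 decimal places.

1.2494

A = D + L + U where D = diag(-3.5, -1, -1.6).
T_J = -D⁻¹(L+U): T[0,1] = -(3.8)/(-3.5) = +1.0857; T[0,0] = 0.
  T[0,:] = [+0.0000  +1.0857  -0.2571]
  T[1,:] = [+0.3000  +0.0000  +1.1000]
  T[2,:] = [+0.3750  +0.9375  +0.0000]
moduli |λ_i(T)| = 1.2494, 0.9242, 0.3252.
spectral radius ρ = 1.2494; 1.2494 > 1, so it fails to converge.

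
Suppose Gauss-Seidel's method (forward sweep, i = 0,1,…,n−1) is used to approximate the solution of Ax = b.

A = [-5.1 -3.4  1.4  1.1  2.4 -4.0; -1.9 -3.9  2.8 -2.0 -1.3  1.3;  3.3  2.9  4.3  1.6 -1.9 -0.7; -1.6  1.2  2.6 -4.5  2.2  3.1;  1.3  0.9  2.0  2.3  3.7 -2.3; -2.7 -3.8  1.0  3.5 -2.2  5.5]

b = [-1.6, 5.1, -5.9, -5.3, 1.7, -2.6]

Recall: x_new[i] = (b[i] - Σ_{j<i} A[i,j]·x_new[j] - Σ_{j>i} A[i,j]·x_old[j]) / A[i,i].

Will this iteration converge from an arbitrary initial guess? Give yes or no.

Write A = D+L+U with D = diag(-5.1, -3.9, 4.3, -4.5, 3.7, 5.5).
T_GS = -(D+L)⁻¹U: row 0 first, T[0,2] = -(1.4)/(-5.1) = +0.2745; later rows by forward substitution.
  T[0,:] = [+0.0000, -0.6667, +0.2745, +0.2157, +0.4706, -0.7843]
  T[1,:] = [+0.0000, +0.3248, +0.5842, -0.6179, -0.5626, +0.7154]
  T[2,:] = [+0.0000, +0.2926, -0.6047, -0.1209, +0.4601, +0.2822]
  T[3,:] = [+0.0000, +0.4927, -0.2912, -0.3113, +0.4374, +1.3216]
  T[4,:] = [+0.0000, -0.3092, +0.2693, +0.3334, -0.5491, -0.2509]
  T[5,:] = [+0.0000, -0.5933, +0.9414, +0.0324, -0.7393, -0.8834]
|eigenvalues of T|: 1.6581, 0.5892, 0.5892, 0.3241, 0.1424, 0.0000.
spectral radius ρ = 1.6581; 1.6581 > 1: divergent.

no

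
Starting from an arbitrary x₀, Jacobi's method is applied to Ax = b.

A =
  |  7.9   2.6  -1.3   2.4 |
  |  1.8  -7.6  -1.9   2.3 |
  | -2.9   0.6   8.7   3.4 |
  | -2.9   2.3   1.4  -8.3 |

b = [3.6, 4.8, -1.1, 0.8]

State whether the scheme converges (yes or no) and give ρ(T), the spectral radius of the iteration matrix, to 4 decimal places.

Diagonal D = diag(7.9, -7.6, 8.7, -8.3); L, U strict lower/upper.
Jacobi T = -D⁻¹(L+U): T[2,0] = -(-2.9)/(8.7) = +0.3333; T[2,2] = 0.
  T[0,:] = [+0.0000, -0.3291, +0.1646, -0.3038]
  T[1,:] = [+0.2368, +0.0000, -0.2500, +0.3026]
  T[2,:] = [+0.3333, -0.0690, +0.0000, -0.3908]
  T[3,:] = [-0.3494, +0.2771, +0.1687, +0.0000]
eigenvalue magnitudes: 0.5007, 0.3749, 0.3749, 0.0157.
ρ(T) = max|λ| = 0.5007; 0.5007 < 1, so it converges for any x₀.

yes, ρ = 0.5007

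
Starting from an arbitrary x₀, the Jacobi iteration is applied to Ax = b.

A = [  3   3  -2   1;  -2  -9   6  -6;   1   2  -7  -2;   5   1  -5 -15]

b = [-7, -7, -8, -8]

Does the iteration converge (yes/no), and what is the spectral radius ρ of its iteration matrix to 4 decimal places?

Let D = diag(3, -9, -7, -15); L, U the strict triangles.
Jacobi: T = -D⁻¹(L+U), T[2,1] = -(2)/(-7) = +0.2857; T[2,2] = 0.
  T[0,:] = [+0.0000, -1.0000, +0.6667, -0.3333]
  T[1,:] = [-0.2222, +0.0000, +0.6667, -0.6667]
  T[2,:] = [+0.1429, +0.2857, +0.0000, -0.2857]
  T[3,:] = [+0.3333, +0.0667, -0.3333, +0.0000]
|roots of det(T-λI)|: 0.7414, 0.4256, 0.4256, 0.0946.
ρ = 0.7414; 0.7414 < 1: convergent.

yes, ρ = 0.7414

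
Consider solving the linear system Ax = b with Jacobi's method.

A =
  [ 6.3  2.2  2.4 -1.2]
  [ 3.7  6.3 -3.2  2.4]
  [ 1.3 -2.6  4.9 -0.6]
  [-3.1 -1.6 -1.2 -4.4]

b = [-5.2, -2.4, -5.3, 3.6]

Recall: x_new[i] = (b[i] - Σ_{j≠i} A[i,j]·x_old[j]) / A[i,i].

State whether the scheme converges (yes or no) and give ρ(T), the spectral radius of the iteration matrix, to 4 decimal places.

Split A = D + L + U, D = diag(6.3, 6.3, 4.9, -4.4).
T_J = -D⁻¹(L+U): T[0,2] = -(2.4)/(6.3) = -0.3810; T[0,0] = 0.
  T[0,:] = [+0.0000  -0.3492  -0.3810  +0.1905]
  T[1,:] = [-0.5873  +0.0000  +0.5079  -0.3810]
  T[2,:] = [-0.2653  +0.5306  +0.0000  +0.1224]
  T[3,:] = [-0.7045  -0.3636  -0.2727  +0.0000]
eigenvalue magnitudes: 0.8848, 0.4188, 0.3477, 0.1184.
spectral radius ρ = 0.8848; 0.8848 < 1, so it converges for any x₀.

yes, ρ = 0.8848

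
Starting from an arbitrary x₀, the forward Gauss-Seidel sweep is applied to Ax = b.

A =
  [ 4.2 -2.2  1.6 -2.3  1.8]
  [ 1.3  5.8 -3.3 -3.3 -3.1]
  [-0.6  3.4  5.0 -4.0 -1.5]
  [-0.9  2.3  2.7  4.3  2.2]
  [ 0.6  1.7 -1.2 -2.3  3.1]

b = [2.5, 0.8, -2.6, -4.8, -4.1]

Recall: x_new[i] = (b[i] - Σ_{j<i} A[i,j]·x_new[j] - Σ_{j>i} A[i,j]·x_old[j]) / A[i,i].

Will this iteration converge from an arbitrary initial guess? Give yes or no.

no

A = D + L + U where D = diag(4.2, 5.8, 5, 4.3, 3.1).
T_GS = -(D+L)⁻¹U: row 0 first, T[0,2] = -(1.6)/(4.2) = -0.3810; later rows by forward substitution.
  T[0,:] = [+0.0000 +0.5238 -0.3810 +0.5476 -0.4286]
  T[1,:] = [+0.0000 -0.1174 +0.6544 +0.4462 +0.6305]
  T[2,:] = [+0.0000 +0.1427 -0.4907 +0.5623 -0.1802]
  T[3,:] = [+0.0000 +0.0828 -0.1216 -0.4771 -0.8254]
  T[4,:] = [+0.0000 +0.0797 -0.5653 -0.4870 -0.9450]
|eigenvalues of T|: 1.2960, 0.9234, 0.2639, 0.0748, 0.0000.
ρ = 1.2960; 1.2960 > 1 ⇒ diverges.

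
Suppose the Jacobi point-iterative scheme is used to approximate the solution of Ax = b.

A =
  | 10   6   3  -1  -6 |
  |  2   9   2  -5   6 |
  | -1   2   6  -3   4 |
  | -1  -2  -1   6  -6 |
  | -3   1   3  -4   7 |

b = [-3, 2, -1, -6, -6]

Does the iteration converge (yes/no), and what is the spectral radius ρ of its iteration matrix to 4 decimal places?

Split A = D + L + U, D = diag(10, 9, 6, 6, 7).
T_J = -D⁻¹(L+U): T[0,1] = -(6)/(10) = -0.6000; T[0,0] = 0.
  T[0,:] = [+0.0000, -0.6000, -0.3000, +0.1000, +0.6000]
  T[1,:] = [-0.2222, +0.0000, -0.2222, +0.5556, -0.6667]
  T[2,:] = [+0.1667, -0.3333, +0.0000, +0.5000, -0.6667]
  T[3,:] = [+0.1667, +0.3333, +0.1667, +0.0000, +1.0000]
  T[4,:] = [+0.4286, -0.1429, -0.4286, +0.5714, +0.0000]
eigenvalue magnitudes: 1.3028, 0.9810, 0.5302, 0.4432, 0.4088.
ρ(T) = max|λ| = 1.3028; 1.3028 > 1: divergent.

no, ρ = 1.3028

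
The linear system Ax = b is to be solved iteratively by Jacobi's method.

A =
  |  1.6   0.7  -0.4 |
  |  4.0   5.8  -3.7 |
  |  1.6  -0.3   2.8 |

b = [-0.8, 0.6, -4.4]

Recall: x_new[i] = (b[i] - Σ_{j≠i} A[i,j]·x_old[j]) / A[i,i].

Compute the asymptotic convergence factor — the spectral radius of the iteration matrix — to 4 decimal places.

Write A = D+L+U with D = diag(1.6, 5.8, 2.8).
T_J = -D⁻¹(L+U): T[1,2] = -(-3.7)/(5.8) = +0.6379; T[1,1] = 0.
  T[0,:] = [+0.0000, -0.4375, +0.2500]
  T[1,:] = [-0.6897, +0.0000, +0.6379]
  T[2,:] = [-0.5714, +0.1071, +0.0000]
moduli |λ_i(T)| = 0.6632, 0.4611, 0.4611.
spectral radius ρ = 0.6632; 0.6632 < 1: convergent.

0.6632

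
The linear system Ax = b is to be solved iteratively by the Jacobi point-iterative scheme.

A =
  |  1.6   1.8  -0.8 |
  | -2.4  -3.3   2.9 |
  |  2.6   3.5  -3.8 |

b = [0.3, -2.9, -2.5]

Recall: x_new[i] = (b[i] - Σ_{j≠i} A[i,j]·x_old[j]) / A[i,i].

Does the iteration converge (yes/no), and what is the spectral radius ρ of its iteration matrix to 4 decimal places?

no, ρ = 1.6116

Diagonal D = diag(1.6, -3.3, -3.8); L, U strict lower/upper.
Jacobi T = -D⁻¹(L+U): T[2,1] = -(3.5)/(-3.8) = +0.9211; T[2,2] = 0.
  T[0,:] = [+0.0000, -1.1250, +0.5000]
  T[1,:] = [-0.7273, +0.0000, +0.8788]
  T[2,:] = [+0.6842, +0.9211, +0.0000]
moduli |λ_i(T)| = 1.6116, 0.9533, 0.6583.
spectral radius ρ = 1.6116; 1.6116 > 1 ⇒ diverges.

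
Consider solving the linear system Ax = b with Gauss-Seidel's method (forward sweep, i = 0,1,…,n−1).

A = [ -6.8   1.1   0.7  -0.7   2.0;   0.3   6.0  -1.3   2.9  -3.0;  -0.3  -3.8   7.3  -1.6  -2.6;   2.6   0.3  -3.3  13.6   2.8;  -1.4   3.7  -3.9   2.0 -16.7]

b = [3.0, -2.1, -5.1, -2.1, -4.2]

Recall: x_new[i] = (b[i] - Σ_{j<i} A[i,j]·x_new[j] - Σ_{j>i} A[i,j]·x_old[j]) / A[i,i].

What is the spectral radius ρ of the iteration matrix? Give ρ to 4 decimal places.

A = D + L + U where D = diag(-6.8, 6, 7.3, 13.6, -16.7).
T_GS = -(D+L)⁻¹U: row 0 first, T[0,3] = -(-0.7)/(-6.8) = -0.1029; later rows by forward substitution.
  T[0,:] = [+0.0000 +0.1618 +0.1029 -0.1029 +0.2941]
  T[1,:] = [+0.0000 -0.0081 +0.2115 -0.4782 +0.4853]
  T[2,:] = [+0.0000 +0.0024 +0.1143 -0.0340 +0.6209]
  T[3,:] = [+0.0000 -0.0302 +0.0034 +0.0220 -0.1222]
  T[4,:] = [+0.0000 -0.0195 +0.0119 -0.0867 -0.0768]
moduli |λ_i(T)| = 0.1990, 0.1657, 0.0634, 0.0634, 0.0000.
ρ = 0.1990; 0.1990 < 1 ⇒ converges.

0.1990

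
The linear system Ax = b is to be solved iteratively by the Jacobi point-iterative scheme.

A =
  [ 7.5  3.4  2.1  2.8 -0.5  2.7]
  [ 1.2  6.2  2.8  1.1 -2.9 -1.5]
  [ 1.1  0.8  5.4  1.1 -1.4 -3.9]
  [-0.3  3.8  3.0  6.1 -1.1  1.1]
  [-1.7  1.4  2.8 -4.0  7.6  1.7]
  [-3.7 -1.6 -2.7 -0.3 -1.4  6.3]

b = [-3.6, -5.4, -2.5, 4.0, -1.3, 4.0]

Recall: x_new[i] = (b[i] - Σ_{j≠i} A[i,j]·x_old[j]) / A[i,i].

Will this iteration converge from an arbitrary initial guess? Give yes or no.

Let D = diag(7.5, 6.2, 5.4, 6.1, 7.6, 6.3); L, U the strict triangles.
Jacobi T = -D⁻¹(L+U): T[2,3] = -(1.1)/(5.4) = -0.2037; T[2,2] = 0.
  T[0,:] = [+0.0000, -0.4533, -0.2800, -0.3733, +0.0667, -0.3600]
  T[1,:] = [-0.1935, +0.0000, -0.4516, -0.1774, +0.4677, +0.2419]
  T[2,:] = [-0.2037, -0.1481, +0.0000, -0.2037, +0.2593, +0.7222]
  T[3,:] = [+0.0492, -0.6230, -0.4918, +0.0000, +0.1803, -0.1803]
  T[4,:] = [+0.2237, -0.1842, -0.3684, +0.5263, +0.0000, -0.2237]
  T[5,:] = [+0.5873, +0.2540, +0.4286, +0.0476, +0.2222, +0.0000]
eigenvalue magnitudes: 1.1234, 0.7845, 0.7845, 0.3207, 0.1850, 0.1689.
spectral radius ρ = 1.1234; 1.1234 > 1, so it fails to converge.

no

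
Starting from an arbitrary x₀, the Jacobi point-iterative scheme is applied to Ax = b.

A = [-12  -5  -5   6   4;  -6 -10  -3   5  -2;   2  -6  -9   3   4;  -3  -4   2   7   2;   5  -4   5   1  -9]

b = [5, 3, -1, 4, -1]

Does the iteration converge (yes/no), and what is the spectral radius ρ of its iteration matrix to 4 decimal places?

Let D = diag(-12, -10, -9, 7, -9); L, U the strict triangles.
T_J = -D⁻¹(L+U): T[0,3] = -(6)/(-12) = +0.5000; T[0,0] = 0.
  T[0,:] = [+0.0000 -0.4167 -0.4167 +0.5000 +0.3333]
  T[1,:] = [-0.6000 +0.0000 -0.3000 +0.5000 -0.2000]
  T[2,:] = [+0.2222 -0.6667 +0.0000 +0.3333 +0.4444]
  T[3,:] = [+0.4286 +0.5714 -0.2857 +0.0000 -0.2857]
  T[4,:] = [+0.5556 -0.4444 +0.5556 +0.1111 +0.0000]
eigenvalue magnitudes: 1.1769, 0.7415, 0.7415, 0.3120, 0.0332.
ρ(T) = max|λ| = 1.1769; 1.1769 > 1 ⇒ diverges.

no, ρ = 1.1769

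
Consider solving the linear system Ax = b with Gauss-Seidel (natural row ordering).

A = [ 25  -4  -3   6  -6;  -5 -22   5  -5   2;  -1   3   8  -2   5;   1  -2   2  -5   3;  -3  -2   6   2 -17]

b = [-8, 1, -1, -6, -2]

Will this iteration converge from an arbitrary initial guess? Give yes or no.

yes

Split A = D + L + U, D = diag(25, -22, 8, -5, -17).
Gauss-Seidel: T = -(D+L)⁻¹U, row 0 first, T[0,4] = -(-6)/(25) = +0.2400; later rows by forward substitution.
  T[0,:] = [+0.0000 +0.1600 +0.1200 -0.2400 +0.2400]
  T[1,:] = [+0.0000 -0.0364 +0.2000 -0.1727 +0.0364]
  T[2,:] = [+0.0000 +0.0336 -0.0600 +0.2848 -0.6086]
  T[3,:] = [+0.0000 +0.0600 -0.0800 +0.1350 +0.3900]
  T[4,:] = [+0.0000 -0.0050 -0.0753 +0.1791 -0.2156]
moduli |λ_i(T)| = 0.4122, 0.2417, 0.1015, 0.0951, 0.0000.
spectral radius ρ = 0.4122; 0.4122 < 1, so it converges for any x₀.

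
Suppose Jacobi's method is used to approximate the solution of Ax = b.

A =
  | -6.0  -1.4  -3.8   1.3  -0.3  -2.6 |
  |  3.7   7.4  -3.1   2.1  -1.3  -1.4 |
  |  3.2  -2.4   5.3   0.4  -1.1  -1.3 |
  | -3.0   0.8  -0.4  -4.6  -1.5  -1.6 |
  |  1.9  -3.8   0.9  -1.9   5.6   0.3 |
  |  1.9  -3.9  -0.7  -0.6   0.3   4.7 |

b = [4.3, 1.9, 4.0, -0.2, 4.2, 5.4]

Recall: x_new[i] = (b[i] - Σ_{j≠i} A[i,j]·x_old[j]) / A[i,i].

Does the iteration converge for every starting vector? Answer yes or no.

no

A = D + L + U where D = diag(-6, 7.4, 5.3, -4.6, 5.6, 4.7).
T_J = -D⁻¹(L+U): T[3,1] = -(0.8)/(-4.6) = +0.1739; T[3,3] = 0.
  T[0,:] = [+0.0000  -0.2333  -0.6333  +0.2167  -0.0500  -0.4333]
  T[1,:] = [-0.5000  +0.0000  +0.4189  -0.2838  +0.1757  +0.1892]
  T[2,:] = [-0.6038  +0.4528  +0.0000  -0.0755  +0.2075  +0.2453]
  T[3,:] = [-0.6522  +0.1739  -0.0870  +0.0000  -0.3261  -0.3478]
  T[4,:] = [-0.3393  +0.6786  -0.1607  +0.3393  +0.0000  -0.0536]
  T[5,:] = [-0.4043  +0.8298  +0.1489  +0.1277  -0.0638  +0.0000]
|roots of det(T-λI)|: 1.3082, 0.6368, 0.6368, 0.4699, 0.1496, 0.1496.
ρ(T) = max|λ| = 1.3082; 1.3082 > 1 ⇒ diverges.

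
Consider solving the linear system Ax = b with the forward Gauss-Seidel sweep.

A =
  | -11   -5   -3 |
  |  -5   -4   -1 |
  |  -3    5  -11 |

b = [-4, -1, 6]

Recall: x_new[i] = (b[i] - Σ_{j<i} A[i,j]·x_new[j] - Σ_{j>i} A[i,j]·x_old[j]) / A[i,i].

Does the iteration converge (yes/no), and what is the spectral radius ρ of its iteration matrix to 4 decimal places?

yes, ρ = 0.6351

A = D + L + U where D = diag(-11, -4, -11).
Gauss-Seidel: T = -(D+L)⁻¹U, row 0 first, T[0,2] = -(-3)/(-11) = -0.2727; later rows by forward substitution.
  T[0,:] = [+0.0000 -0.4545 -0.2727]
  T[1,:] = [+0.0000 +0.5682 +0.0909]
  T[2,:] = [+0.0000 +0.3822 +0.1157]
|eigenvalues of T|: 0.6351, 0.0488, 0.0000.
ρ = 0.6351; 0.6351 < 1 ⇒ converges.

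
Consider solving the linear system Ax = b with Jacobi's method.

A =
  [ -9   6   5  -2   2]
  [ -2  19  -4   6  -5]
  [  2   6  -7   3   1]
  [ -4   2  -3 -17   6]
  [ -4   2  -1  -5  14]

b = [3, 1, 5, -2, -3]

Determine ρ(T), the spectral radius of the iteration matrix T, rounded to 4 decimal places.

A = D + L + U where D = diag(-9, 19, -7, -17, 14).
Jacobi T = -D⁻¹(L+U): T[4,3] = -(-5)/(14) = +0.3571; T[4,4] = 0.
  T[0,:] = [+0.0000, +0.6667, +0.5556, -0.2222, +0.2222]
  T[1,:] = [+0.1053, +0.0000, +0.2105, -0.3158, +0.2632]
  T[2,:] = [+0.2857, +0.8571, +0.0000, +0.4286, +0.1429]
  T[3,:] = [-0.2353, +0.1176, -0.1765, +0.0000, +0.3529]
  T[4,:] = [+0.2857, -0.1429, +0.0714, +0.3571, +0.0000]
|λ(T)| sorted: 0.8327, 0.4952, 0.4890, 0.4890, 0.3335.
ρ = 0.8327; 0.8327 < 1, so it converges for any x₀.

0.8327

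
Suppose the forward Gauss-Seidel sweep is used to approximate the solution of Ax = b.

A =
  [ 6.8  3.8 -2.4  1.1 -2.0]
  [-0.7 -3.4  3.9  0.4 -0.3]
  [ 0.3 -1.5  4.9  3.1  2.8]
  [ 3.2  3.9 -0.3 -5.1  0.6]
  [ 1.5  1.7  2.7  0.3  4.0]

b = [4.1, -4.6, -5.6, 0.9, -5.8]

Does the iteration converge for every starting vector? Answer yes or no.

yes

Split A = D + L + U, D = diag(6.8, -3.4, 4.9, -5.1, 4).
Gauss-Seidel: T = -(D+L)⁻¹U, row 0 first, T[0,1] = -(3.8)/(6.8) = -0.5588; later rows by forward substitution.
  T[0,:] = [+0.0000, -0.5588, +0.3529, -0.1618, +0.2941]
  T[1,:] = [+0.0000, +0.1151, +1.0744, +0.1510, -0.1488]
  T[2,:] = [+0.0000, +0.0694, +0.3073, -0.5765, -0.6350]
  T[3,:] = [+0.0000, -0.2667, +1.0250, +0.0478, +0.2258]
  T[4,:] = [+0.0000, +0.1338, -0.8733, +0.3821, +0.3646]
|roots of det(T-λI)|: 0.8385, 0.4246, 0.4246, 0.1183, 0.0000.
ρ = 0.8385; 0.8385 < 1, so it converges for any x₀.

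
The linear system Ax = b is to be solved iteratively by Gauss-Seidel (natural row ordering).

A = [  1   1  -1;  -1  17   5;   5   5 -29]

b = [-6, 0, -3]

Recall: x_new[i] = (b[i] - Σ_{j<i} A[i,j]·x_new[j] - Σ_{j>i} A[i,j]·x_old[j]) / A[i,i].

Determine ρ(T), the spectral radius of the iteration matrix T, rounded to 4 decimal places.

0.2646

Split A = D + L + U, D = diag(1, 17, -29).
Gauss-Seidel: T = -(D+L)⁻¹U, row 0 first, T[0,1] = -(1)/(1) = -1.0000; later rows by forward substitution.
  T[0,:] = [+0.0000  -1.0000  +1.0000]
  T[1,:] = [+0.0000  -0.0588  -0.2353]
  T[2,:] = [+0.0000  -0.1826  +0.1318]
moduli |λ_i(T)| = 0.2646, 0.1916, 0.0000.
spectral radius ρ = 0.2646; 0.2646 < 1: convergent.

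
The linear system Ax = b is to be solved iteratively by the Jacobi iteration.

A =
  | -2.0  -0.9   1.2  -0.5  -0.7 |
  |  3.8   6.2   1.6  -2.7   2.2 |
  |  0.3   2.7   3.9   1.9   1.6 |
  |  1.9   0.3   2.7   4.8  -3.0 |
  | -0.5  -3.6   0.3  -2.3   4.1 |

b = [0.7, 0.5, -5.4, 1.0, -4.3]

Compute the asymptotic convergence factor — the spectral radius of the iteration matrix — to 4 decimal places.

1.3814

Let D = diag(-2, 6.2, 3.9, 4.8, 4.1); L, U the strict triangles.
T_J = -D⁻¹(L+U): T[3,2] = -(2.7)/(4.8) = -0.5625; T[3,3] = 0.
  T[0,:] = [+0.0000 -0.4500 +0.6000 -0.2500 -0.3500]
  T[1,:] = [-0.6129 +0.0000 -0.2581 +0.4355 -0.3548]
  T[2,:] = [-0.0769 -0.6923 +0.0000 -0.4872 -0.4103]
  T[3,:] = [-0.3958 -0.0625 -0.5625 +0.0000 +0.6250]
  T[4,:] = [+0.1220 +0.8780 -0.0732 +0.5610 +0.0000]
|roots of det(T-λI)|: 1.3814, 0.8785, 0.8785, 0.1587, 0.1587.
ρ = 1.3814; 1.3814 > 1 ⇒ diverges.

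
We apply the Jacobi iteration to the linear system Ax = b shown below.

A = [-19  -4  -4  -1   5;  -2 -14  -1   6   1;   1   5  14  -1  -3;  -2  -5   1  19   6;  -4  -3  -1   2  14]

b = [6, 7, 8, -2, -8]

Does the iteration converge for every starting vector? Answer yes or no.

yes

Diagonal D = diag(-19, -14, 14, 19, 14); L, U strict lower/upper.
Jacobi: T = -D⁻¹(L+U), T[1,0] = -(-2)/(-14) = -0.1429; T[1,1] = 0.
  T[0,:] = [+0.0000  -0.2105  -0.2105  -0.0526  +0.2632]
  T[1,:] = [-0.1429  +0.0000  -0.0714  +0.4286  +0.0714]
  T[2,:] = [-0.0714  -0.3571  +0.0000  +0.0714  +0.2143]
  T[3,:] = [+0.1053  +0.2632  -0.0526  +0.0000  -0.3158]
  T[4,:] = [+0.2857  +0.2143  +0.0714  -0.1429  +0.0000]
|roots of det(T-λI)|: 0.6807, 0.3975, 0.2796, 0.1573, 0.1573.
ρ = 0.6807; 0.6807 < 1, so it converges for any x₀.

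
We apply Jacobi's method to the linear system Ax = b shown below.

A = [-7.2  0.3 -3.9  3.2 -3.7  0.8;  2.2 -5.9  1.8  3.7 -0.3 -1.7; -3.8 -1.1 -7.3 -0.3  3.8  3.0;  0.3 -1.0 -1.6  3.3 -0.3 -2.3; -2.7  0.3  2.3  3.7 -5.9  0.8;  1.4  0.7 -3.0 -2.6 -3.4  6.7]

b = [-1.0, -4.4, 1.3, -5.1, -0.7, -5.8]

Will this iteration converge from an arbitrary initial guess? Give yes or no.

no

Let D = diag(-7.2, -5.9, -7.3, 3.3, -5.9, 6.7); L, U the strict triangles.
Jacobi: T = -D⁻¹(L+U), T[2,3] = -(-0.3)/(-7.3) = -0.0411; T[2,2] = 0.
  T[0,:] = [+0.0000, +0.0417, -0.5417, +0.4444, -0.5139, +0.1111]
  T[1,:] = [+0.3729, +0.0000, +0.3051, +0.6271, -0.0508, -0.2881]
  T[2,:] = [-0.5205, -0.1507, +0.0000, -0.0411, +0.5205, +0.4110]
  T[3,:] = [-0.0909, +0.3030, +0.4848, +0.0000, +0.0909, +0.6970]
  T[4,:] = [-0.4576, +0.0508, +0.3898, +0.6271, +0.0000, +0.1356]
  T[5,:] = [-0.2090, -0.1045, +0.4478, +0.3881, +0.5075, +0.0000]
|roots of det(T-λI)|: 1.2529, 0.6968, 0.6968, 0.5439, 0.4422, 0.0447.
ρ = 1.2529; 1.2529 > 1, so it fails to converge.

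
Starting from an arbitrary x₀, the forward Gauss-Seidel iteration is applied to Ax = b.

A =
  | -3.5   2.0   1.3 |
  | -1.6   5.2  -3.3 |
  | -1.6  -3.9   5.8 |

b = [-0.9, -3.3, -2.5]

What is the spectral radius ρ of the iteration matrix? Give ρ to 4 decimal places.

A = D + L + U where D = diag(-3.5, 5.2, 5.8).
GS T = -(D+L)⁻¹U: row 0 first, T[0,2] = -(1.3)/(-3.5) = +0.3714; later rows by forward substitution.
  T[0,:] = [+0.0000, +0.5714, +0.3714]
  T[1,:] = [+0.0000, +0.1758, +0.7489]
  T[2,:] = [+0.0000, +0.2759, +0.6060]
|λ(T)| sorted: 0.8938, 0.1119, 0.0000.
ρ(T) = max|λ| = 0.8938; 0.8938 < 1: convergent.

0.8938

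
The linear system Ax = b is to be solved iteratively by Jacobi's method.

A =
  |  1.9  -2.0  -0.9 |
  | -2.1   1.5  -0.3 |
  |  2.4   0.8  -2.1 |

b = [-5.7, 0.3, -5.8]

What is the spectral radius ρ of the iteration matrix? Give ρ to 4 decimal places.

1.5521

Split A = D + L + U, D = diag(1.9, 1.5, -2.1).
Jacobi T = -D⁻¹(L+U): T[0,2] = -(-0.9)/(1.9) = +0.4737; T[0,0] = 0.
  T[0,:] = [+0.0000  +1.0526  +0.4737]
  T[1,:] = [+1.4000  +0.0000  +0.2000]
  T[2,:] = [+1.1429  +0.3810  +0.0000]
|λ(T)| sorted: 1.5521, 1.3094, 0.2427.
ρ(T) = max|λ| = 1.5521; 1.5521 > 1: divergent.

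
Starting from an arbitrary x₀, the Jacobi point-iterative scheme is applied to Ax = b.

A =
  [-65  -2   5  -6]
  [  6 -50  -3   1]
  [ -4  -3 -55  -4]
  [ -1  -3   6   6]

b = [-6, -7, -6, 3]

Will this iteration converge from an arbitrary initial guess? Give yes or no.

Let D = diag(-65, -50, -55, 6); L, U the strict triangles.
Jacobi T = -D⁻¹(L+U): T[3,2] = -(6)/(6) = -1.0000; T[3,3] = 0.
  T[0,:] = [+0.0000, -0.0308, +0.0769, -0.0923]
  T[1,:] = [+0.1200, +0.0000, -0.0600, +0.0200]
  T[2,:] = [-0.0727, -0.0545, +0.0000, -0.0727]
  T[3,:] = [+0.1667, +0.5000, -1.0000, +0.0000]
|eigenvalues of T|: 0.2960, 0.2184, 0.2184, 0.0600.
ρ(T) = max|λ| = 0.2960; 0.2960 < 1 ⇒ converges.

yes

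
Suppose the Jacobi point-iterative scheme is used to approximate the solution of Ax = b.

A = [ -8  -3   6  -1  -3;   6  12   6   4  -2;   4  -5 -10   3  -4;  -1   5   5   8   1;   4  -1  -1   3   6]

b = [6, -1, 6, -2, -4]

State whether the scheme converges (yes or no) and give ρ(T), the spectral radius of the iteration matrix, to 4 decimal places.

no, ρ = 1.2336

Let D = diag(-8, 12, -10, 8, 6); L, U the strict triangles.
Jacobi: T = -D⁻¹(L+U), T[2,3] = -(3)/(-10) = +0.3000; T[2,2] = 0.
  T[0,:] = [+0.0000 -0.3750 +0.7500 -0.1250 -0.3750]
  T[1,:] = [-0.5000 +0.0000 -0.5000 -0.3333 +0.1667]
  T[2,:] = [+0.4000 -0.5000 +0.0000 +0.3000 -0.4000]
  T[3,:] = [+0.1250 -0.6250 -0.6250 +0.0000 -0.1250]
  T[4,:] = [-0.6667 +0.1667 +0.1667 -0.5000 +0.0000]
moduli |λ_i(T)| = 1.2336, 0.7893, 0.3733, 0.3733, 0.0381.
spectral radius ρ = 1.2336; 1.2336 > 1: divergent.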